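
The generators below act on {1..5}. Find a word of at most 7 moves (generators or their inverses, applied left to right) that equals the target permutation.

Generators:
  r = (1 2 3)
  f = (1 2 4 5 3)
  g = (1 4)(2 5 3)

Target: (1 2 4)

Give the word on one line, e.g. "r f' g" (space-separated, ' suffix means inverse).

r' f' r' f r'

  after r': (1 3 2)
  after f': (1 5 4 2 3)
  after r': (1 5 4)
  after f: (1 3)(2 4)
  after r': (1 2 4)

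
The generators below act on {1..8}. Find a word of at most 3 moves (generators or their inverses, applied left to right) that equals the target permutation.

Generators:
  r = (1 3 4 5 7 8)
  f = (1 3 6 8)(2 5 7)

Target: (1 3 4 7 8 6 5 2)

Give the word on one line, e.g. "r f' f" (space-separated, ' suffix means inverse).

f' r r

  after f': (1 8 6 3)(2 7 5)
  after r: (2 8 6 4 5)
  after r: (1 3 4 7 8 6 5 2)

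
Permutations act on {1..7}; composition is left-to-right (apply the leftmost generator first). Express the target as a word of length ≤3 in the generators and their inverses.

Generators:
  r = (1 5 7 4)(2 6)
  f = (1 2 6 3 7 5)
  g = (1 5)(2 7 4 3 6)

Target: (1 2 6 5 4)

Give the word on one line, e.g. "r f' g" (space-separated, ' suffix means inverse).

  after r: (1 5 7 4)(2 6)
  after f': (1 7 4 5 3 6)
  after g': (1 2 6 5 4)

r f' g'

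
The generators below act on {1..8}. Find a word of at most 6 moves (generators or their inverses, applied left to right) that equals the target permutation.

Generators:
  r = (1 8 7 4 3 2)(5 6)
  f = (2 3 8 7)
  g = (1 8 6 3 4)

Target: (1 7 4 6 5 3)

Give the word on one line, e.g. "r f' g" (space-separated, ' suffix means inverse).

f f r f g

  after f: (2 3 8 7)
  after f: (2 8)(3 7)
  after r: (1 8)(2 7)(3 4)(5 6)
  after f: (1 7 3 4 8)(5 6)
  after g: (1 7 4 6 5 3)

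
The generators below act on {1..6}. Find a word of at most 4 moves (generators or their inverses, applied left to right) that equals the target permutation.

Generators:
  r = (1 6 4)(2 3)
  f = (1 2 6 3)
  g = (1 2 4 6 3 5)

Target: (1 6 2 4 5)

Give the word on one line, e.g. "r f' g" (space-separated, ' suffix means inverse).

  after g': (1 5 3 6 4 2)
  after r': (1 5 2 4 3)
  after g: (2 6 3)(4 5)
  after r: (1 6 2 4 5)

g' r' g r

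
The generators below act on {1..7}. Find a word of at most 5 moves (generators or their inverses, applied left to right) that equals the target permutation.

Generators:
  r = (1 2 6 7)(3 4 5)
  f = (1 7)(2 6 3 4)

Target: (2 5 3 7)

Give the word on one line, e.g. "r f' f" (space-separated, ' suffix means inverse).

  after f': (1 7)(2 4 3 6)
  after f': (2 3)(4 6)
  after r': (1 7 6 3)(2 5 4)
  after f': (2 5 3 7)

f' f' r' f'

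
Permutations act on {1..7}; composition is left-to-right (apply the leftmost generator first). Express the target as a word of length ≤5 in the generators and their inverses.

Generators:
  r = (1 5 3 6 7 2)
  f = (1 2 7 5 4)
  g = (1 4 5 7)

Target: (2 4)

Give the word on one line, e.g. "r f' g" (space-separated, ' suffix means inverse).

g' g' f' g

  after g': (1 7 5 4)
  after g': (1 5)(4 7)
  after f': (1 7 5 4 2)
  after g: (2 4)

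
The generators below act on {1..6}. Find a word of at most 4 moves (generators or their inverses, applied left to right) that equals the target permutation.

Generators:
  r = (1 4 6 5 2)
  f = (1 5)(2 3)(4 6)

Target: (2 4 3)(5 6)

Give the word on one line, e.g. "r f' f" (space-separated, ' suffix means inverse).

r' r' f'

  after r': (1 2 5 6 4)
  after r': (1 5 4 2 6)
  after f': (2 4 3)(5 6)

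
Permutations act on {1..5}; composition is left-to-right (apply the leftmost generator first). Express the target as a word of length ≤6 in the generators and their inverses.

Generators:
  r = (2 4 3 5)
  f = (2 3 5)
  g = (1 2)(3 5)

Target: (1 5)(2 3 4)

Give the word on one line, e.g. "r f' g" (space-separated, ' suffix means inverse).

f' f' g r'

  after f': (2 5 3)
  after f': (2 3 5)
  after g: (1 2 5)
  after r': (1 5)(2 3 4)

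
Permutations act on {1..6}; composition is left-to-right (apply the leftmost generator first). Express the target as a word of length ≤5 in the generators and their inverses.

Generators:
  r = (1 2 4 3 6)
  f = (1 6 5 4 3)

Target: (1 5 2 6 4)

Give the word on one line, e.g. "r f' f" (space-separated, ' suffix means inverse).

  after f: (1 6 5 4 3)
  after r: (2 4 6 5 3)
  after f': (1 3 2 5 4)
  after r': (1 4 6 3)(2 5)
  after f': (1 5 2 6 4)

f r f' r' f'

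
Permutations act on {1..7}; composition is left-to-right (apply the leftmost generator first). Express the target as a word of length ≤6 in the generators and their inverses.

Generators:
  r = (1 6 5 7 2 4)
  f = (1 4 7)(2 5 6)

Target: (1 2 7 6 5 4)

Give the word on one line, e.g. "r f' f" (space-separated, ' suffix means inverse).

  after f': (1 7 4)(2 6 5)
  after r': (1 5 7 2)
  after f: (1 6 2 4 7 5)
  after f: (1 2 7 6 5 4)

f' r' f f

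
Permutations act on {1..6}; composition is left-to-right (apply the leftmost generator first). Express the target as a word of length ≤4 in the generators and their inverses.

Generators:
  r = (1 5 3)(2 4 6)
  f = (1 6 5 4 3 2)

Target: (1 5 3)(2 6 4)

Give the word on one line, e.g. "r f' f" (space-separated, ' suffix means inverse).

  after f: (1 6 5 4 3 2)
  after f: (1 5 3)(2 6 4)

f f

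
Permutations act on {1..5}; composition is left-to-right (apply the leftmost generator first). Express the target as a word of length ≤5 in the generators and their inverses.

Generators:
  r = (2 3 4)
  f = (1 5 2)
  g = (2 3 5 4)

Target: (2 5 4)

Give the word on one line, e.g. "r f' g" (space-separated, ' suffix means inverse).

  after g': (2 4 5 3)
  after f: (1 5 3)(2 4)
  after r': (1 5 2 3)
  after f': (2 3)
  after g: (2 5 4)

g' f r' f' g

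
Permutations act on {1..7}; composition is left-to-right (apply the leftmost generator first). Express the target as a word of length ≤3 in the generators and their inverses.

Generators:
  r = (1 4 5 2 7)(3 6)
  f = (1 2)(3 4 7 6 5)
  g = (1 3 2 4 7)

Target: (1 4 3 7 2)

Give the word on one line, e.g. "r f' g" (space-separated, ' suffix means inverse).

g' g'

  after g': (1 7 4 2 3)
  after g': (1 4 3 7 2)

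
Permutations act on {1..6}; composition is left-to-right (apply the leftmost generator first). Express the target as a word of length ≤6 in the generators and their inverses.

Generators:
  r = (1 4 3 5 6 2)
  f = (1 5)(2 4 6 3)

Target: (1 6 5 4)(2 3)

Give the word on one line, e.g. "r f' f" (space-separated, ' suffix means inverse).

f f r' r'

  after f: (1 5)(2 4 6 3)
  after f: (2 6)(3 4)
  after r': (1 2 5 3)
  after r': (1 6 5 4)(2 3)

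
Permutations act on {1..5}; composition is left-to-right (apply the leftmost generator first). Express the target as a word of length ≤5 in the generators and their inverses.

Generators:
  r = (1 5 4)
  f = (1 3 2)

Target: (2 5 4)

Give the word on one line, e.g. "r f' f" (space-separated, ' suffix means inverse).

f r f f

  after f: (1 3 2)
  after r: (1 3 2 5 4)
  after f: (1 2 5 4 3)
  after f: (2 5 4)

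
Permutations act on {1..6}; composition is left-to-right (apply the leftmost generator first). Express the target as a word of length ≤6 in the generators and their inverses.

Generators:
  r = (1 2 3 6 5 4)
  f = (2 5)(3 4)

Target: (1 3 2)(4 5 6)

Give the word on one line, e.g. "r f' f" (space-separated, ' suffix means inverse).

  after r: (1 2 3 6 5 4)
  after f: (1 5 3 6 2 4)
  after r: (1 4 2)(3 5 6)
  after f': (1 3 2)(4 5 6)

r f r f'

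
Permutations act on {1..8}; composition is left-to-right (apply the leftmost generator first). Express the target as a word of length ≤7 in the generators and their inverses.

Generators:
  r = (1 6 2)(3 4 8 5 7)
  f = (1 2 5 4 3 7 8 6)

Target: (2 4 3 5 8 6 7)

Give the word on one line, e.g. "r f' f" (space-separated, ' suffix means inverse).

  after r': (1 2 6)(3 7 5 8 4)
  after f': (2 8 5 7)
  after f': (1 6 8 2 7)(3 4 5)
  after r: (1 2 3 8)(4 7 6 5)
  after r: (2 4 3 5 8 6 7)

r' f' f' r r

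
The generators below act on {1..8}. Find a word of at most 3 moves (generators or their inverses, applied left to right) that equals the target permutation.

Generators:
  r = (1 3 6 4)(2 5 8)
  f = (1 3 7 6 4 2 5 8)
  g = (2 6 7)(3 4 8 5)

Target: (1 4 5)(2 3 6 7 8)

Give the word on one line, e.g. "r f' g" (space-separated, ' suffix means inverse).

  after g: (2 6 7)(3 4 8 5)
  after r': (1 4 5)(2 3 6 7 8)

g r'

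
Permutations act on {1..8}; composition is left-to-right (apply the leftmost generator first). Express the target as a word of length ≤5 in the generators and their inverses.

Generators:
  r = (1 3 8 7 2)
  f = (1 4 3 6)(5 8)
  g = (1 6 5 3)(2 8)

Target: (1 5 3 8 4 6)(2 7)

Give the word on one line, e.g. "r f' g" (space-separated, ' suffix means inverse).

r' f f g' f'

  after r': (1 2 7 8 3)
  after f: (1 2 7 5 8 6)(3 4)
  after f: (1 2 7 8)(4 6)
  after g': (1 8 3 5 6 4)(2 7)
  after f': (1 5 3 8 4 6)(2 7)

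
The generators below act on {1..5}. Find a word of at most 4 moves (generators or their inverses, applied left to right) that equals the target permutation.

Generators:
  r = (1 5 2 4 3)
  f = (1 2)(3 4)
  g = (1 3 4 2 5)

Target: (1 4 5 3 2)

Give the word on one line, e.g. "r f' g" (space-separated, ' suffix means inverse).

g' r g'

  after g': (1 5 2 4 3)
  after r: (1 2 3 5 4)
  after g': (1 4 5 3 2)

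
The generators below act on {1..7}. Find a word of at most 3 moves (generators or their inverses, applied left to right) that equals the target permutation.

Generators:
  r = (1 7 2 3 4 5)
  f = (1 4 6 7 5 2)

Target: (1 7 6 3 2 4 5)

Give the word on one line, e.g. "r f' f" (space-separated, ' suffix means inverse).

  after f': (1 2 5 7 6 4)
  after r': (1 7 6 3 2 4 5)

f' r'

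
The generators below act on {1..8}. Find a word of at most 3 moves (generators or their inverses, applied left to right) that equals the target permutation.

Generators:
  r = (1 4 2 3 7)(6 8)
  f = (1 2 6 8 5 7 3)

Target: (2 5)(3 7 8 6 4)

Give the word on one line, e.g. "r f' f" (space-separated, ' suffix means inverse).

f' r' f'

  after f': (1 3 7 5 8 6 2)
  after r': (1 2 7 5 6 4)
  after f': (2 5)(3 7 8 6 4)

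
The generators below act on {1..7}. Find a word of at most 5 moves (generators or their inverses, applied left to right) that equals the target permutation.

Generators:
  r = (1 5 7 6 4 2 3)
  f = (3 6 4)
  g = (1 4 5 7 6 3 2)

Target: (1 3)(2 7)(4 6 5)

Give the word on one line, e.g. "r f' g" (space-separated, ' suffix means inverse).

g r r

  after g: (1 4 5 7 6 3 2)
  after r: (1 2 5 6)(4 7)
  after r: (1 3)(2 7)(4 6 5)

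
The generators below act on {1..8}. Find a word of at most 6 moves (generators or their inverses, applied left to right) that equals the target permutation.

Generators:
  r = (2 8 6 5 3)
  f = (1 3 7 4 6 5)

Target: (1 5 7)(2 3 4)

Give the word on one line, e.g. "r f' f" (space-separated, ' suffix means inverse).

r' f' f' r

  after r': (2 3 5 6 8)
  after f': (1 5 4 7 3 6 8 2)
  after f': (1 6 8 2 5 7)(3 4)
  after r: (1 5 7)(2 3 4)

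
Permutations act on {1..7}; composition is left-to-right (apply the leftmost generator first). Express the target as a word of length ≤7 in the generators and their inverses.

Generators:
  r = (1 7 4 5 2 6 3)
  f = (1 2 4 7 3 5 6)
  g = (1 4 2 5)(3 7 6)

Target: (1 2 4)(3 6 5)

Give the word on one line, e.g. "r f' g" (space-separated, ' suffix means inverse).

  after g: (1 4 2 5)(3 7 6)
  after g: (1 2)(3 6 7)(4 5)
  after f': (2 6 4 3 5)
  after f': (1 6 2 5)(4 7)
  after r': (1 2 4)(3 6 5)

g g f' f' r'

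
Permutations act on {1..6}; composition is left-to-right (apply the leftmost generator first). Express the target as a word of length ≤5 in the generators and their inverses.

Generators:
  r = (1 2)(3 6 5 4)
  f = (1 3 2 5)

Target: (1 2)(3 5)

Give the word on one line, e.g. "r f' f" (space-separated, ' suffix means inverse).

r' f f r'

  after r': (1 2)(3 4 5 6)
  after f: (1 5 6 2 3 4)
  after f: (3 4)(5 6)
  after r': (1 2)(3 5)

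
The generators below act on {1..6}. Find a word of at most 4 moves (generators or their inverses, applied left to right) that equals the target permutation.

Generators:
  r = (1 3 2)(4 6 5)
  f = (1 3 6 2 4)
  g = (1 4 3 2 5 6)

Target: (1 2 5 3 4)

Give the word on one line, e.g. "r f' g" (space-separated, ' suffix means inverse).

  after r: (1 3 2)(4 6 5)
  after f': (2 4 3 6 5)
  after r': (1 2 5 3 4)

r f' r'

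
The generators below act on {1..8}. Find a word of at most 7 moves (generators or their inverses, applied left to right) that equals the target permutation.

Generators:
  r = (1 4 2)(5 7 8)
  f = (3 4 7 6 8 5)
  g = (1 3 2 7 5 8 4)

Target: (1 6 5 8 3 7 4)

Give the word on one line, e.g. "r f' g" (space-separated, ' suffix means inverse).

  after g: (1 3 2 7 5 8 4)
  after f: (1 4)(2 6 8 7 3)
  after g': (1 8 2 6 5 7)
  after f': (1 6 8 2 7)(3 5 4)
  after g': (1 6 5 8 3 7 4)

g f g' f' g'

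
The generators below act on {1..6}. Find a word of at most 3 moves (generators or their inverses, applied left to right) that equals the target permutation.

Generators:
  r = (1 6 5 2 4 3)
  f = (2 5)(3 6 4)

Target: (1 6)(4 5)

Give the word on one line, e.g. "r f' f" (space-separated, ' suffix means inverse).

  after r': (1 3 4 2 5 6)
  after f: (1 6)(4 5)

r' f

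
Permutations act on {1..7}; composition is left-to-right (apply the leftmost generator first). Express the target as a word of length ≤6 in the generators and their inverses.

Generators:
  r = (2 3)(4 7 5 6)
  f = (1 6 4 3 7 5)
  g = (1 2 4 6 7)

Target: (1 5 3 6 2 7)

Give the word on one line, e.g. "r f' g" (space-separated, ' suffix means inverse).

r' f' g g

  after r': (2 3)(4 6 5 7)
  after f': (1 5 3 2 4)(6 7)
  after g: (1 5 3 4 2 6)
  after g: (1 5 3 6 2 7)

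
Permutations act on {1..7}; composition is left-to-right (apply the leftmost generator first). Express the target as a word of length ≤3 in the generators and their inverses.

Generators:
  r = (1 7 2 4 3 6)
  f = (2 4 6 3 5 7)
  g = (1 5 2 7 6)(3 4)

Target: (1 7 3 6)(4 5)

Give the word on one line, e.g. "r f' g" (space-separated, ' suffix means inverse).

g f

  after g: (1 5 2 7 6)(3 4)
  after f: (1 7 3 6)(4 5)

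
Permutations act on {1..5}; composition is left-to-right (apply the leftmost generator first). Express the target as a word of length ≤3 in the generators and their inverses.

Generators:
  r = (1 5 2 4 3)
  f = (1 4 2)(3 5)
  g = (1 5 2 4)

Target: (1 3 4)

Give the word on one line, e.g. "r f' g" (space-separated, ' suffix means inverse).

f r g

  after f: (1 4 2)(3 5)
  after r: (1 3 2 5)
  after g: (1 3 4)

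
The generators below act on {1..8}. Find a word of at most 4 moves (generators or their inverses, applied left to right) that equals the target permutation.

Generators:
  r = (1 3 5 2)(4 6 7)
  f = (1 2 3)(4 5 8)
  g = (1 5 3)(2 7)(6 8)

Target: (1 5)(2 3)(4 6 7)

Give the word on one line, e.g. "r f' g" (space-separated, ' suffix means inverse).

r' r'

  after r': (1 2 5 3)(4 7 6)
  after r': (1 5)(2 3)(4 6 7)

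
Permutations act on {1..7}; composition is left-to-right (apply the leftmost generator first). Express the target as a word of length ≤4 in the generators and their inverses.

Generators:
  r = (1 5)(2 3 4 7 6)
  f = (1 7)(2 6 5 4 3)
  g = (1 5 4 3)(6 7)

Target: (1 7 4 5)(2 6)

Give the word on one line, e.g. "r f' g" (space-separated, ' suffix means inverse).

r' g r

  after r': (1 5)(2 6 7 4 3)
  after g: (1 4)(2 7 3)
  after r: (1 7 4 5)(2 6)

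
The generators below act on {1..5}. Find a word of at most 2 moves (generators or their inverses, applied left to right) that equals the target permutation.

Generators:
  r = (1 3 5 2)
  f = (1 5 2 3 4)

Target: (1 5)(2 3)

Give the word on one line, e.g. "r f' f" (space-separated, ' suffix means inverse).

r' r'

  after r': (1 2 5 3)
  after r': (1 5)(2 3)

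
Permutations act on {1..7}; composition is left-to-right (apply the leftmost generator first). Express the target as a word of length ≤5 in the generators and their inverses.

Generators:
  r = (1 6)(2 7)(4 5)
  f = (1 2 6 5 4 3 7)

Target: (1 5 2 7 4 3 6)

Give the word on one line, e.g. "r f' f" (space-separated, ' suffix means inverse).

r f f r

  after r: (1 6)(2 7)(4 5)
  after f: (1 5 3 7 6 2)
  after f: (1 4 3)(5 7)
  after r: (1 5 2 7 4 3 6)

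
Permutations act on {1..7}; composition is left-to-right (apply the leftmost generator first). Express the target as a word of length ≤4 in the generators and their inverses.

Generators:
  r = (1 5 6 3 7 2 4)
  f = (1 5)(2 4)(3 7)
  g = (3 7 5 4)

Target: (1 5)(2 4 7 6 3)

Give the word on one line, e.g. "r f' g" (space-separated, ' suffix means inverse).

  after g: (3 7 5 4)
  after r: (1 5)(2 4 7 6 3)

g r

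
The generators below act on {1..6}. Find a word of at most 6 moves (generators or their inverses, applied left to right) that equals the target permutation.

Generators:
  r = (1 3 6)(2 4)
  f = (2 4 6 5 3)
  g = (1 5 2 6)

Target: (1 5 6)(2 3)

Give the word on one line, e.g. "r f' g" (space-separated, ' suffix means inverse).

  after g': (1 6 2 5)
  after r: (2 5 3 6 4)
  after f: (2 3 5)
  after g: (1 5 6)(2 3)

g' r f g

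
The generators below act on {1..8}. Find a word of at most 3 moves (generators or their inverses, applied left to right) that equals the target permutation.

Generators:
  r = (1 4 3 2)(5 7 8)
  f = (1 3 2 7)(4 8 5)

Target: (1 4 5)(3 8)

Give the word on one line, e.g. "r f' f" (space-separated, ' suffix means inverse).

r' f' r'

  after r': (1 2 3 4)(5 8 7)
  after f': (1 3 5 4 7 8 2)
  after r': (1 4 5)(3 8)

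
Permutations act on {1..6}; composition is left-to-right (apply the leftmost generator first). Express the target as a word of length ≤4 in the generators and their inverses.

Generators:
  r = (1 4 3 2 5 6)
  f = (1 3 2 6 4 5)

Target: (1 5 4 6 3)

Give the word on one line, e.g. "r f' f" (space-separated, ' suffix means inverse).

  after f': (1 5 4 6 2 3)
  after r: (1 6 5 3 4)
  after f': (1 2 3 6 4 5)
  after r: (1 5 4 6 3)

f' r f' r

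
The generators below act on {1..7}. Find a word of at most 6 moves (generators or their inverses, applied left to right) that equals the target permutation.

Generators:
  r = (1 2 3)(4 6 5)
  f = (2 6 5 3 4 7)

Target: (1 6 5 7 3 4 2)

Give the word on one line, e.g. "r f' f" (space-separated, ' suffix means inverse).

  after r: (1 2 3)(4 6 5)
  after r: (1 3 2)(4 5 6)
  after f': (1 5 2)(3 7 4 6)
  after f': (1 6 5 7 3 4 2)

r r f' f'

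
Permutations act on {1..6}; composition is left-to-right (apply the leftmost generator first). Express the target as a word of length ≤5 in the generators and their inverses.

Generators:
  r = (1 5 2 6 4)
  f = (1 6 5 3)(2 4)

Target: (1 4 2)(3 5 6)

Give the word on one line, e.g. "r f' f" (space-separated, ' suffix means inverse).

  after f: (1 6 5 3)(2 4)
  after f: (1 5)(3 6)
  after r: (1 2 6 3 4)
  after r: (1 6 3)(2 4 5)
  after r: (1 4 2)(3 5 6)

f f r r r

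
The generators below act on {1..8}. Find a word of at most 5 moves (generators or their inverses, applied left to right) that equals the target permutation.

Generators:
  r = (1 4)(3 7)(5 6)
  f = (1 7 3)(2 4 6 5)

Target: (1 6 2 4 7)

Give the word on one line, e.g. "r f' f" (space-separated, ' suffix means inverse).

r' f r r

  after r': (1 4)(3 7)(5 6)
  after f: (1 6 2 4 7)
  after r: (1 5 6 2)(3 7 4)
  after r: (1 6 2 4 7)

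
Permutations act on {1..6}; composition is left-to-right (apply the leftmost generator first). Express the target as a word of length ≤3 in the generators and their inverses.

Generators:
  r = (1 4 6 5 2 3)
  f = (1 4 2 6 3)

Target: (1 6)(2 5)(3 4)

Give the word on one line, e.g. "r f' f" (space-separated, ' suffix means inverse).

f r

  after f: (1 4 2 6 3)
  after r: (1 6)(2 5)(3 4)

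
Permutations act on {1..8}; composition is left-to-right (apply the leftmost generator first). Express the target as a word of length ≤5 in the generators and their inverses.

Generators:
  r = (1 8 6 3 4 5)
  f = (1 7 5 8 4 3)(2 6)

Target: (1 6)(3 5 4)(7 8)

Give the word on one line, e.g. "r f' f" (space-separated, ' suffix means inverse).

  after f': (1 3 4 8 5 7)(2 6)
  after f': (1 4 5)(3 8 7)
  after r': (1 3)(6 8 7)
  after r': (1 6)(3 5 4)(7 8)

f' f' r' r'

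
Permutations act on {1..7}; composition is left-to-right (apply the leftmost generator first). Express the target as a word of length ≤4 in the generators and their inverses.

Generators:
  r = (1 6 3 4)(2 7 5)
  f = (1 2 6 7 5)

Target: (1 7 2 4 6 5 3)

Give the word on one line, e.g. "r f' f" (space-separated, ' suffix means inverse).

f r' r'

  after f: (1 2 6 7 5)
  after r': (1 5 4 3 6 2)
  after r': (1 7 2 4 6 5 3)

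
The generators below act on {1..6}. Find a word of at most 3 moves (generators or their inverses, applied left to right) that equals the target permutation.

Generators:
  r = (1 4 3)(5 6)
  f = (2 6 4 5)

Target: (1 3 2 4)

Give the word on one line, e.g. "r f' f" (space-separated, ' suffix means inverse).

  after r': (1 3 4)(5 6)
  after f': (1 3 6 4)(2 5)
  after f': (1 3 2 4)

r' f' f'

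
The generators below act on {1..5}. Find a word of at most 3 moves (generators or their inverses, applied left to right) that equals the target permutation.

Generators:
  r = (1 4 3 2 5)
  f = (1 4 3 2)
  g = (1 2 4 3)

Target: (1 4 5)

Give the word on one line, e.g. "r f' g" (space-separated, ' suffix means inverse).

g f r

  after g: (1 2 4 3)
  after f: (2 3 4)
  after r: (1 4 5)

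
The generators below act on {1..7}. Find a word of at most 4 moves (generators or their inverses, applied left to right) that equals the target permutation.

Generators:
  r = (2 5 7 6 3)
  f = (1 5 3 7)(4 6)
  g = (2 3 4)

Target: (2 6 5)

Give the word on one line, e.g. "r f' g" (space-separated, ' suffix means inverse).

f g' f'

  after f: (1 5 3 7)(4 6)
  after g': (1 5 2 4 6 3 7)
  after f': (2 6 5)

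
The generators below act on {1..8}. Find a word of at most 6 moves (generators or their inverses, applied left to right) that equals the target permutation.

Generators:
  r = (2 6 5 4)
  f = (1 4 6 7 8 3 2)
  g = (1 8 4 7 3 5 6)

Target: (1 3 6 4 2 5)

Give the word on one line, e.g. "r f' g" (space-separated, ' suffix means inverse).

  after f: (1 4 6 7 8 3 2)
  after r: (1 2)(3 6 7 8)(4 5)
  after f': (1 3 4 5)
  after r: (1 3 2 6 5)
  after r: (1 3 6 4 2 5)

f r f' r r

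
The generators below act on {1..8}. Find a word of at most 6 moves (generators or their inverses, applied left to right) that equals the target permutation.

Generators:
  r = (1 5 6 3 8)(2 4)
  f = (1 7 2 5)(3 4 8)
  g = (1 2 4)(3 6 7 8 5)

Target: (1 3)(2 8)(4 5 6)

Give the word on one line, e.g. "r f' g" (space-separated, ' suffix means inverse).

  after r': (1 8 3 6 5)(2 4)
  after g': (1 7 6 8 5 4)
  after g': (1 6 7 3 5 2)
  after f': (1 6)(2 5 7 8 4 3)
  after g': (1 3)(2 8)(4 5 6)

r' g' g' f' g'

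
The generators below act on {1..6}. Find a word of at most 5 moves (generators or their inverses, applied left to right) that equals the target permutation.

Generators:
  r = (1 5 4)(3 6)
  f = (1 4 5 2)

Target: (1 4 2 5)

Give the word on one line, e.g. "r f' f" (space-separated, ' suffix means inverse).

  after r: (1 5 4)(3 6)
  after r: (1 4 5)
  after f: (1 5 4 2)
  after r': (2 4)(3 6)
  after r': (1 4 2 5)

r r f r' r'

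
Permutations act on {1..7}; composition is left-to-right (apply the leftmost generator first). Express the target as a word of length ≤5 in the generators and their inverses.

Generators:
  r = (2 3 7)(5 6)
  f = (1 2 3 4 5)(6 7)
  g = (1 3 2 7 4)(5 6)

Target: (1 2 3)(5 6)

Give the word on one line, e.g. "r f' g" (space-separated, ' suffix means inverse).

g r g'

  after g: (1 3 2 7 4)(5 6)
  after r: (1 7 4)
  after g': (1 2 3)(5 6)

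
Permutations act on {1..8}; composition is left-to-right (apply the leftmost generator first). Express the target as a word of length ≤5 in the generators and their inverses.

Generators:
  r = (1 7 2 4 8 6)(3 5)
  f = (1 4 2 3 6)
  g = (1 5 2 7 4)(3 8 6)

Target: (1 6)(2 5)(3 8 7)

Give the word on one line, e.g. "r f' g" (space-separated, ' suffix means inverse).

r' r' g

  after r': (1 6 8 4 2 7)(3 5)
  after r': (1 8 2)(4 7 6)
  after g: (1 6)(2 5)(3 8 7)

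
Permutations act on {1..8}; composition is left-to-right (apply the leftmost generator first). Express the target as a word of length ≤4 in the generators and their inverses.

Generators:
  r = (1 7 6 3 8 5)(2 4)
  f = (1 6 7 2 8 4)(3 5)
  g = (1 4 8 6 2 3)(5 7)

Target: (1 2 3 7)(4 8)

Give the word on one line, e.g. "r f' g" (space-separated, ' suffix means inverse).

r r g

  after r: (1 7 6 3 8 5)(2 4)
  after r: (1 6 8)(3 5 7)
  after g: (1 2 3 7)(4 8)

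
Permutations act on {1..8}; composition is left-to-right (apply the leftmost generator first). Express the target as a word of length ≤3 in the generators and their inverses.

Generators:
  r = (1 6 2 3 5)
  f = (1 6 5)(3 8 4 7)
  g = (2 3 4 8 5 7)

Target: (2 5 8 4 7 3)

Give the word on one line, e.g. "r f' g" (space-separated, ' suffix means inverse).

r' f

  after r': (1 5 3 2 6)
  after f: (2 5 8 4 7 3)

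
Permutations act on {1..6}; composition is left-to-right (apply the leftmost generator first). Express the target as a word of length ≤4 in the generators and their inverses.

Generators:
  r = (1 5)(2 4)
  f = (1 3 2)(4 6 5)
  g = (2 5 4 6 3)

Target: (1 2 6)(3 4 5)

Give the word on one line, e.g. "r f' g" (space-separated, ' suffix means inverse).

r' f r

  after r': (1 5)(2 4)
  after f: (1 4)(2 6 5 3)
  after r: (1 2 6)(3 4 5)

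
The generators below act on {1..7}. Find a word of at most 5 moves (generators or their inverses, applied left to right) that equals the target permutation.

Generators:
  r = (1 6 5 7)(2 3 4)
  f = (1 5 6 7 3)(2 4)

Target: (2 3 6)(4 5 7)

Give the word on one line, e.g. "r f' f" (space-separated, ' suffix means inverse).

  after f: (1 5 6 7 3)(2 4)
  after r: (1 7 4 3 6)
  after f': (1 6 3 5)(2 4 7)
  after r': (2 3 6)(4 5 7)

f r f' r'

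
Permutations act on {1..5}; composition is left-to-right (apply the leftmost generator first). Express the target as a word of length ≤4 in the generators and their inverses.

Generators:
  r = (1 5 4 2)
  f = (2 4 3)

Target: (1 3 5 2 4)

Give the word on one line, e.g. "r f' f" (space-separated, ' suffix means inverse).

r' f f r'

  after r': (1 2 4 5)
  after f: (1 4 5)(2 3)
  after f: (1 3 4 5)
  after r': (1 3 5 2 4)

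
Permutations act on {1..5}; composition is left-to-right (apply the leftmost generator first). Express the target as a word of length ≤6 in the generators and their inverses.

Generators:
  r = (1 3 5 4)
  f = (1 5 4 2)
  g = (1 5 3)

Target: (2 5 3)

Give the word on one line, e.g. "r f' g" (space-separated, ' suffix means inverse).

r' f r g f

  after r': (1 4 5 3)
  after f: (1 2)(3 5)
  after r: (1 2 3 4)
  after g: (1 2)(3 4 5)
  after f: (2 5 3)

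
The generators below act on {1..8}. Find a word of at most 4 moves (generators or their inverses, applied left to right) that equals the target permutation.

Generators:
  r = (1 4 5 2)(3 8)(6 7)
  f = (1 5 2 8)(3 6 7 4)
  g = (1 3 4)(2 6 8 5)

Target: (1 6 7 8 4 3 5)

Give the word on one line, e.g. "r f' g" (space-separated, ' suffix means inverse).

r' g

  after r': (1 2 5 4)(3 8)(6 7)
  after g: (1 6 7 8 4 3 5)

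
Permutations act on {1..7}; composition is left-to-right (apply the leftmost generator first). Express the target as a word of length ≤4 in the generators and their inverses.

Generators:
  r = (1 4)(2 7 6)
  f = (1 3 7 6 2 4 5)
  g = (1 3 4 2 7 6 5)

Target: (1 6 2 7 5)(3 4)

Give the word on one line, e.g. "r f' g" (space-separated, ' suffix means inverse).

  after f: (1 3 7 6 2 4 5)
  after r: (1 3 6 7 2)(4 5)
  after f: (1 7 4)(2 3)
  after f: (1 6 2 7 5)(3 4)

f r f f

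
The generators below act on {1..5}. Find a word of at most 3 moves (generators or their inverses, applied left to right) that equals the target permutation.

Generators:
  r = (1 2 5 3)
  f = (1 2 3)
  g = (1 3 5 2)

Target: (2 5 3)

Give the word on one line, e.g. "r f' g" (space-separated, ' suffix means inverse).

g f' r'

  after g: (1 3 5 2)
  after f': (1 2 3 5)
  after r': (2 5 3)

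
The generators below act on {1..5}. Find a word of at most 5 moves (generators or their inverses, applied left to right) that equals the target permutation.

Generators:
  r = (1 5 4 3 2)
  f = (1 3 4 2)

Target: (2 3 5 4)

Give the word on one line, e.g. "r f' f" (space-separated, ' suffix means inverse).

f' r' f' r' f

  after f': (1 2 4 3)
  after r': (1 3 2 5)
  after f': (2 5)(3 4)
  after r': (1 2)(3 5)
  after f: (2 3 5 4)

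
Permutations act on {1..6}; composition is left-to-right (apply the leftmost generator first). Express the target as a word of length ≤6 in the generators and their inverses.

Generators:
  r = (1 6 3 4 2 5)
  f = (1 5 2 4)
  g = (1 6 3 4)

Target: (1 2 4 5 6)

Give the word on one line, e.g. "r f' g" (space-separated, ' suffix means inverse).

  after f: (1 5 2 4)
  after r': (1 2 3 6)(4 5)
  after f: (1 4 2 3 6 5)
  after r: (1 2 4 5 6)

f r' f r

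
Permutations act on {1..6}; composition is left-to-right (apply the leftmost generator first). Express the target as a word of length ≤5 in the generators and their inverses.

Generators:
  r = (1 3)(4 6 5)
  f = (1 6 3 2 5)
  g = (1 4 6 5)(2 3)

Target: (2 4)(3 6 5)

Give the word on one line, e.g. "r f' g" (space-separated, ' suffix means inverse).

f g' r' f

  after f: (1 6 3 2 5)
  after g': (1 4)(2 6)
  after r': (1 5 6 2 4 3)
  after f: (2 4)(3 6 5)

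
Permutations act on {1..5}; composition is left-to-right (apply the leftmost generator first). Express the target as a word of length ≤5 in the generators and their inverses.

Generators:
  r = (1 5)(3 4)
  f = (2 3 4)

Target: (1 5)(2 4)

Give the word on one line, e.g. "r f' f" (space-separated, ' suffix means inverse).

  after f: (2 3 4)
  after f: (2 4 3)
  after r': (1 5)(2 3)
  after f: (1 5)(2 4)

f f r' f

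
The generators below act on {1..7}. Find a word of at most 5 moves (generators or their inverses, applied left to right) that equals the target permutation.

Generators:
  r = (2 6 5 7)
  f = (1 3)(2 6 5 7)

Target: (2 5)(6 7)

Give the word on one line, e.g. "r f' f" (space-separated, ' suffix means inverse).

  after r': (2 7 5 6)
  after f: (1 3)
  after r: (1 3)(2 6 5 7)
  after f: (2 5)(6 7)

r' f r f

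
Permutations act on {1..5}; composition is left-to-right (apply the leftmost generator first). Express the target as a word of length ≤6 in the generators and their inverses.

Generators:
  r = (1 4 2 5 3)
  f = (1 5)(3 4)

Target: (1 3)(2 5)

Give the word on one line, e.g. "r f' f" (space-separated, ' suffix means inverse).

r r f' r' f'

  after r: (1 4 2 5 3)
  after r: (1 2 3 4 5)
  after f': (1 2 4)
  after r': (1 4 3 5 2)
  after f': (1 3)(2 5)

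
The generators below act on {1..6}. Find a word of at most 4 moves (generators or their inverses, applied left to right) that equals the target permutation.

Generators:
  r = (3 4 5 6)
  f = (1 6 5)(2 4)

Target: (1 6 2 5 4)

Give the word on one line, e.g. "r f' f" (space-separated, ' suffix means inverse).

  after r: (3 4 5 6)
  after r: (3 5)(4 6)
  after f': (1 5 3 6 2 4)
  after r: (1 6 2 5 4)

r r f' r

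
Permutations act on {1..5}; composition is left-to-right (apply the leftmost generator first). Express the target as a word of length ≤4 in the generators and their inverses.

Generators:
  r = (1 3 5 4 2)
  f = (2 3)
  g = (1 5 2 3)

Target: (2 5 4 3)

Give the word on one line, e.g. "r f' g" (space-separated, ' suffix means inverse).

  after r': (1 2 4 5 3)
  after f': (1 3)(2 4 5)
  after r': (2 5 4 3)

r' f' r'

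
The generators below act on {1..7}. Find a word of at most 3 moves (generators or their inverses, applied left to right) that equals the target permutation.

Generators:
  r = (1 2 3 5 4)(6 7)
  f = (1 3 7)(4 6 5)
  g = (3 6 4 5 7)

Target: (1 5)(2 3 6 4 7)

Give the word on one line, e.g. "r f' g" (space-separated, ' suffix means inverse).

f' r' f

  after f': (1 7 3)(4 5 6)
  after r': (1 6 5 7 2)(3 4)
  after f: (1 5)(2 3 6 4 7)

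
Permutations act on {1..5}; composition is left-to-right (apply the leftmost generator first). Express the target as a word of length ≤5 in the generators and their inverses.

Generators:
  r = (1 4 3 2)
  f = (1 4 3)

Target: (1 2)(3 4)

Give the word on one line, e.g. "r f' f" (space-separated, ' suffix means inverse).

f r r f f

  after f: (1 4 3)
  after r: (1 3 4 2)
  after r: (1 2 4)
  after f: (1 2 3)
  after f: (1 2)(3 4)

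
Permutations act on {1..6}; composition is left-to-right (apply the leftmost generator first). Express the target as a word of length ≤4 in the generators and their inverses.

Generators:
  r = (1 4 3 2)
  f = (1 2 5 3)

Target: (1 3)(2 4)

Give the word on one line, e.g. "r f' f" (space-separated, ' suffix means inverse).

f' r f' f'

  after f': (1 3 5 2)
  after r: (1 2 4 3 5)
  after f': (2 4 5 3)
  after f': (1 3)(2 4)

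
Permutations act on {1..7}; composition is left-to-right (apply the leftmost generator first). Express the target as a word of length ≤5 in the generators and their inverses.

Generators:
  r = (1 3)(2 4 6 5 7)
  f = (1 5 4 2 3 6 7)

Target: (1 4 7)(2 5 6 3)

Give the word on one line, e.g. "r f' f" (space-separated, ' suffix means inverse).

r' f r' f r

  after r': (1 3)(2 7 5 6 4)
  after f: (1 6 2)(3 5 7 4)
  after r': (1 4)(2 3 6 7)
  after f: (1 2 6)(3 7)(4 5)
  after r: (1 4 7)(2 5 6 3)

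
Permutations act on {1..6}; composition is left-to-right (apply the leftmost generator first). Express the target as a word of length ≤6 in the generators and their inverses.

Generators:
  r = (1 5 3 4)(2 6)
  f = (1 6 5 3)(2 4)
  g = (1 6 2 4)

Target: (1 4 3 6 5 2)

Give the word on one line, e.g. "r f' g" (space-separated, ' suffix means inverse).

f' f' r' g'

  after f': (1 3 5 6)(2 4)
  after f': (1 5)(3 6)
  after r': (2 6 5 4 3)
  after g': (1 4 3 6 5 2)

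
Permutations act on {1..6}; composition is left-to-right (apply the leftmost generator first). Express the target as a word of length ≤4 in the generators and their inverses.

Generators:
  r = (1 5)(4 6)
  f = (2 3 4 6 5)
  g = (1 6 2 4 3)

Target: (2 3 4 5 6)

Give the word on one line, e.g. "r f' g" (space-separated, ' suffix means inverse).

g' g' f g'

  after g': (1 3 4 2 6)
  after g': (1 4 6 3 2)
  after f: (1 6 4 5 2)
  after g': (2 3 4 5 6)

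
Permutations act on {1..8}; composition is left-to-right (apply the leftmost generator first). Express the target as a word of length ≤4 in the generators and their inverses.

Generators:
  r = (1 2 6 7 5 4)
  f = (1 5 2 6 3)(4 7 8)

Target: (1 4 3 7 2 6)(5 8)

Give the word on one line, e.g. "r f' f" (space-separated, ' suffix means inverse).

r f' r

  after r: (1 2 6 7 5 4)
  after f': (1 5 8 7)(3 6 4)
  after r: (1 4 3 7 2 6)(5 8)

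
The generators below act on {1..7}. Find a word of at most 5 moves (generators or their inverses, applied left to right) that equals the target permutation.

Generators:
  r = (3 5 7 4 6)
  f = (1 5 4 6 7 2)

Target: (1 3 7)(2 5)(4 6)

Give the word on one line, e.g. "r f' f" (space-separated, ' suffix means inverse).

  after f: (1 5 4 6 7 2)
  after r': (1 3 6 5 7 2)
  after f: (1 3 7)(2 5)(4 6)

f r' f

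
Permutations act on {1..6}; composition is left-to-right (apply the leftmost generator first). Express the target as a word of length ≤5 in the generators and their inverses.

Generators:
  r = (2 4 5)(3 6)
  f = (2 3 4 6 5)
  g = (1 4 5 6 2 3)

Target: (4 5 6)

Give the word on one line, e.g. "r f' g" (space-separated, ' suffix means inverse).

  after f: (2 3 4 6 5)
  after r: (2 6)(3 5 4)
  after f': (2 4)(3 6 5)
  after r': (4 5 6)

f r f' r'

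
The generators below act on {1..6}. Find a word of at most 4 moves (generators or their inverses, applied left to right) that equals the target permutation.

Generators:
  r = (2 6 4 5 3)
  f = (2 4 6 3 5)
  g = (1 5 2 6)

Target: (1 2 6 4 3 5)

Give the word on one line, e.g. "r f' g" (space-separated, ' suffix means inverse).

g' r f'

  after g': (1 6 2 5)
  after r: (1 4 5)(2 3)
  after f': (1 2 6 4 3 5)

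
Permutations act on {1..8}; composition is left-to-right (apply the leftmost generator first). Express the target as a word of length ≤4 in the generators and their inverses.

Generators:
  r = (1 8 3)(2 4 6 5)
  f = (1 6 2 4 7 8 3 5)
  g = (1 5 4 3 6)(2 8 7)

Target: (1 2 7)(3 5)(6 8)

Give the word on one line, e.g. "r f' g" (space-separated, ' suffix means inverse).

g' r r

  after g': (1 6 3 4 5)(2 7 8)
  after r: (1 5 8 4 2 7 3 6)
  after r: (1 2 7)(3 5)(6 8)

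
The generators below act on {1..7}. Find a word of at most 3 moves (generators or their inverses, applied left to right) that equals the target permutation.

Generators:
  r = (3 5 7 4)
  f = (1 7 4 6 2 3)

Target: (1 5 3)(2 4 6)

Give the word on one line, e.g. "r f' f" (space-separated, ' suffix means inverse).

f r'

  after f: (1 7 4 6 2 3)
  after r': (1 5 3)(2 4 6)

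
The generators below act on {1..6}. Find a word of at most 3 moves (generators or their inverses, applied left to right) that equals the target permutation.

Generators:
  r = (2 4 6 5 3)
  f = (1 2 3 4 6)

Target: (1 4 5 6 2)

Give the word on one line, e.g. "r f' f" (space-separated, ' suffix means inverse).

  after f': (1 6 4 3 2)
  after r': (1 4 5 6 2)

f' r'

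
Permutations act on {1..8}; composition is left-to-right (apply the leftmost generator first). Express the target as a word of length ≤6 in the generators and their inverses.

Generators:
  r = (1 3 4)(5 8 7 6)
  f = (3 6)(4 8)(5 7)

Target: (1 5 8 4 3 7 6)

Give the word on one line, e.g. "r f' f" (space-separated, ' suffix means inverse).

r' r' f r

  after r': (1 4 3)(5 6 7 8)
  after r': (1 3 4)(5 7)(6 8)
  after f: (1 6 4)(3 8)
  after r: (1 5 8 4 3 7 6)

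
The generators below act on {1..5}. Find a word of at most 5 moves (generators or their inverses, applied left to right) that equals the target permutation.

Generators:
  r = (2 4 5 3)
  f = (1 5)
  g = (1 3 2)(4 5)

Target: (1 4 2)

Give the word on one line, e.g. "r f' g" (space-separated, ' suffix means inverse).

f' g' g' r'

  after f': (1 5)
  after g': (1 4 5 2 3)
  after g': (1 5 3 2)
  after r': (1 4 2)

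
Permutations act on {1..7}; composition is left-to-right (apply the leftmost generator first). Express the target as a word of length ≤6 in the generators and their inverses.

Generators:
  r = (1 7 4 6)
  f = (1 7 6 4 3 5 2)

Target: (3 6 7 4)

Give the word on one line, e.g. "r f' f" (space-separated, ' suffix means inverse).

r f' r f r

  after r: (1 7 4 6)
  after f': (2 5 3 4 7 6)
  after r: (1 7)(2 5 3 6)
  after f: (1 6)(3 4)
  after r: (3 6 7 4)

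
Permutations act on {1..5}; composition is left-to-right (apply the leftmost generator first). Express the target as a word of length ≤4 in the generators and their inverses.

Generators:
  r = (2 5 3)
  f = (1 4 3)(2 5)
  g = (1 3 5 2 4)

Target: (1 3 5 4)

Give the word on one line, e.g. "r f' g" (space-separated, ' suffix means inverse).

r' r' f'

  after r': (2 3 5)
  after r': (2 5 3)
  after f': (1 3 5 4)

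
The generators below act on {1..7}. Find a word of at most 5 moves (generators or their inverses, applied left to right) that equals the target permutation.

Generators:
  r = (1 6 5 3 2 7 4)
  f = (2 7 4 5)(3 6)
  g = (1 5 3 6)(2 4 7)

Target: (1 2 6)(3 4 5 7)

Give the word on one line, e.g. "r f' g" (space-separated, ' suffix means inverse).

r' f' r g f'

  after r': (1 4 7 2 3 5 6)
  after f': (1 7 5 3 4 2 6)
  after r: (1 4 7 3)(2 5)
  after g: (1 7 6)(2 3 5 4)
  after f': (1 2 6)(3 4 5 7)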